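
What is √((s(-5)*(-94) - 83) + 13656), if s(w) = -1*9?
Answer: √14419 ≈ 120.08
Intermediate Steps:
s(w) = -9
√((s(-5)*(-94) - 83) + 13656) = √((-9*(-94) - 83) + 13656) = √((846 - 83) + 13656) = √(763 + 13656) = √14419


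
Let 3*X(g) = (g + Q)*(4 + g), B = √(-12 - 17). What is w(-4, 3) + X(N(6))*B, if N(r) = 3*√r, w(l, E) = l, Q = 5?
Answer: -4 + I*√29*(74 + 27*√6)/3 ≈ -4.0 + 251.55*I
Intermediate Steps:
B = I*√29 (B = √(-29) = I*√29 ≈ 5.3852*I)
X(g) = (4 + g)*(5 + g)/3 (X(g) = ((g + 5)*(4 + g))/3 = ((5 + g)*(4 + g))/3 = ((4 + g)*(5 + g))/3 = (4 + g)*(5 + g)/3)
w(-4, 3) + X(N(6))*B = -4 + (20/3 + 3*(3*√6) + (3*√6)²/3)*(I*√29) = -4 + (20/3 + 9*√6 + (⅓)*54)*(I*√29) = -4 + (20/3 + 9*√6 + 18)*(I*√29) = -4 + (74/3 + 9*√6)*(I*√29) = -4 + I*√29*(74/3 + 9*√6)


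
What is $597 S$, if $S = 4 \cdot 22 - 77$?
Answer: $6567$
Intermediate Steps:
$S = 11$ ($S = 88 - 77 = 11$)
$597 S = 597 \cdot 11 = 6567$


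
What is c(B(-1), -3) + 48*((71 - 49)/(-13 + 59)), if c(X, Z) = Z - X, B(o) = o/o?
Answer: 436/23 ≈ 18.957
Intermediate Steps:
B(o) = 1
c(B(-1), -3) + 48*((71 - 49)/(-13 + 59)) = (-3 - 1*1) + 48*((71 - 49)/(-13 + 59)) = (-3 - 1) + 48*(22/46) = -4 + 48*(22*(1/46)) = -4 + 48*(11/23) = -4 + 528/23 = 436/23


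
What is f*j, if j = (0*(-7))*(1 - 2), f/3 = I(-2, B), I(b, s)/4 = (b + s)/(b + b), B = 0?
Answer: 0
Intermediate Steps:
I(b, s) = 2*(b + s)/b (I(b, s) = 4*((b + s)/(b + b)) = 4*((b + s)/((2*b))) = 4*((b + s)*(1/(2*b))) = 4*((b + s)/(2*b)) = 2*(b + s)/b)
f = 6 (f = 3*(2 + 2*0/(-2)) = 3*(2 + 2*0*(-½)) = 3*(2 + 0) = 3*2 = 6)
j = 0 (j = 0*(-1) = 0)
f*j = 6*0 = 0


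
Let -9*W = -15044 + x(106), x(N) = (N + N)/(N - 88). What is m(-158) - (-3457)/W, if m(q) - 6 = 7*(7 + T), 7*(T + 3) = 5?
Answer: 5556327/135290 ≈ 41.070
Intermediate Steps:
T = -16/7 (T = -3 + (1/7)*5 = -3 + 5/7 = -16/7 ≈ -2.2857)
x(N) = 2*N/(-88 + N) (x(N) = (2*N)/(-88 + N) = 2*N/(-88 + N))
W = 135290/81 (W = -(-15044 + 2*106/(-88 + 106))/9 = -(-15044 + 2*106/18)/9 = -(-15044 + 2*106*(1/18))/9 = -(-15044 + 106/9)/9 = -1/9*(-135290/9) = 135290/81 ≈ 1670.2)
m(q) = 39 (m(q) = 6 + 7*(7 - 16/7) = 6 + 7*(33/7) = 6 + 33 = 39)
m(-158) - (-3457)/W = 39 - (-3457)/135290/81 = 39 - (-3457)*81/135290 = 39 - 1*(-280017/135290) = 39 + 280017/135290 = 5556327/135290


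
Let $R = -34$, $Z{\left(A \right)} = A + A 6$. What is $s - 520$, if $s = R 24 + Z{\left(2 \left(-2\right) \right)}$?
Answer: $-1364$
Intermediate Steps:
$Z{\left(A \right)} = 7 A$ ($Z{\left(A \right)} = A + 6 A = 7 A$)
$s = -844$ ($s = \left(-34\right) 24 + 7 \cdot 2 \left(-2\right) = -816 + 7 \left(-4\right) = -816 - 28 = -844$)
$s - 520 = -844 - 520 = -1364$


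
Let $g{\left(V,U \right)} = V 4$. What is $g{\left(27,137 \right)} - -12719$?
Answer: $12827$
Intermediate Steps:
$g{\left(V,U \right)} = 4 V$
$g{\left(27,137 \right)} - -12719 = 4 \cdot 27 - -12719 = 108 + 12719 = 12827$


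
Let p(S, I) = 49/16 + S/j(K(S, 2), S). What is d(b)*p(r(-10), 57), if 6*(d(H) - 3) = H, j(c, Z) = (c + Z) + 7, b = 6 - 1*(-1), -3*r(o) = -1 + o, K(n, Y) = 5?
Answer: 61975/4512 ≈ 13.736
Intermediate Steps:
r(o) = 1/3 - o/3 (r(o) = -(-1 + o)/3 = 1/3 - o/3)
b = 7 (b = 6 + 1 = 7)
j(c, Z) = 7 + Z + c (j(c, Z) = (Z + c) + 7 = 7 + Z + c)
d(H) = 3 + H/6
p(S, I) = 49/16 + S/(12 + S) (p(S, I) = 49/16 + S/(7 + S + 5) = 49*(1/16) + S/(12 + S) = 49/16 + S/(12 + S))
d(b)*p(r(-10), 57) = (3 + (1/6)*7)*((588 + 65*(1/3 - 1/3*(-10)))/(16*(12 + (1/3 - 1/3*(-10))))) = (3 + 7/6)*((588 + 65*(1/3 + 10/3))/(16*(12 + (1/3 + 10/3)))) = 25*((588 + 65*(11/3))/(16*(12 + 11/3)))/6 = 25*((588 + 715/3)/(16*(47/3)))/6 = 25*((1/16)*(3/47)*(2479/3))/6 = (25/6)*(2479/752) = 61975/4512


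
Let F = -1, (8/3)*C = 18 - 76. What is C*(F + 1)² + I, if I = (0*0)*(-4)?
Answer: 0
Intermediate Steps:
C = -87/4 (C = 3*(18 - 76)/8 = (3/8)*(-58) = -87/4 ≈ -21.750)
I = 0 (I = 0*(-4) = 0)
C*(F + 1)² + I = -87*(-1 + 1)²/4 + 0 = -87/4*0² + 0 = -87/4*0 + 0 = 0 + 0 = 0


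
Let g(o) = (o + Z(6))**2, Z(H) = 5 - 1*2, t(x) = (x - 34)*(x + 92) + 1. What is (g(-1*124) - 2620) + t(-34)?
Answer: 8078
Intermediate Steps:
t(x) = 1 + (-34 + x)*(92 + x) (t(x) = (-34 + x)*(92 + x) + 1 = 1 + (-34 + x)*(92 + x))
Z(H) = 3 (Z(H) = 5 - 2 = 3)
g(o) = (3 + o)**2 (g(o) = (o + 3)**2 = (3 + o)**2)
(g(-1*124) - 2620) + t(-34) = ((3 - 1*124)**2 - 2620) + (-3127 + (-34)**2 + 58*(-34)) = ((3 - 124)**2 - 2620) + (-3127 + 1156 - 1972) = ((-121)**2 - 2620) - 3943 = (14641 - 2620) - 3943 = 12021 - 3943 = 8078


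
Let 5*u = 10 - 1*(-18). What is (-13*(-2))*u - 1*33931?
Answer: -168927/5 ≈ -33785.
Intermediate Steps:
u = 28/5 (u = (10 - 1*(-18))/5 = (10 + 18)/5 = (⅕)*28 = 28/5 ≈ 5.6000)
(-13*(-2))*u - 1*33931 = -13*(-2)*(28/5) - 1*33931 = 26*(28/5) - 33931 = 728/5 - 33931 = -168927/5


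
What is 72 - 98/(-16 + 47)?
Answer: 2134/31 ≈ 68.839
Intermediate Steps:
72 - 98/(-16 + 47) = 72 - 98/31 = 2134/31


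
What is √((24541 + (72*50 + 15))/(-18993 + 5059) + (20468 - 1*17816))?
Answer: √128627582602/6967 ≈ 51.478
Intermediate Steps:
√((24541 + (72*50 + 15))/(-18993 + 5059) + (20468 - 1*17816)) = √((24541 + (3600 + 15))/(-13934) + (20468 - 17816)) = √((24541 + 3615)*(-1/13934) + 2652) = √(28156*(-1/13934) + 2652) = √(-14078/6967 + 2652) = √(18462406/6967) = √128627582602/6967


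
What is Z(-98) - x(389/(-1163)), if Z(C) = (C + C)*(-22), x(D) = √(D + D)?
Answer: 4312 - I*√904814/1163 ≈ 4312.0 - 0.8179*I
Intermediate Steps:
x(D) = √2*√D (x(D) = √(2*D) = √2*√D)
Z(C) = -44*C (Z(C) = (2*C)*(-22) = -44*C)
Z(-98) - x(389/(-1163)) = -44*(-98) - √2*√(389/(-1163)) = 4312 - √2*√(389*(-1/1163)) = 4312 - √2*√(-389/1163) = 4312 - √2*I*√452407/1163 = 4312 - I*√904814/1163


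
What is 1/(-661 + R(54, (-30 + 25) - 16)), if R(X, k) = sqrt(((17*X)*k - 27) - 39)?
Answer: -661/456265 - 4*I*sqrt(1209)/456265 ≈ -0.0014487 - 0.00030483*I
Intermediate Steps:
R(X, k) = sqrt(-66 + 17*X*k) (R(X, k) = sqrt((17*X*k - 27) - 39) = sqrt((-27 + 17*X*k) - 39) = sqrt(-66 + 17*X*k))
1/(-661 + R(54, (-30 + 25) - 16)) = 1/(-661 + sqrt(-66 + 17*54*((-30 + 25) - 16))) = 1/(-661 + sqrt(-66 + 17*54*(-5 - 16))) = 1/(-661 + sqrt(-66 + 17*54*(-21))) = 1/(-661 + sqrt(-66 - 19278)) = 1/(-661 + sqrt(-19344)) = 1/(-661 + 4*I*sqrt(1209))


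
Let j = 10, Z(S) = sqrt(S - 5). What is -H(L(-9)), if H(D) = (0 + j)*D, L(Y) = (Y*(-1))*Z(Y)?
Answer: -90*I*sqrt(14) ≈ -336.75*I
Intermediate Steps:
Z(S) = sqrt(-5 + S)
L(Y) = -Y*sqrt(-5 + Y) (L(Y) = (Y*(-1))*sqrt(-5 + Y) = (-Y)*sqrt(-5 + Y) = -Y*sqrt(-5 + Y))
H(D) = 10*D (H(D) = (0 + 10)*D = 10*D)
-H(L(-9)) = -10*(-1*(-9)*sqrt(-5 - 9)) = -10*(-1*(-9)*sqrt(-14)) = -10*(-1*(-9)*I*sqrt(14)) = -10*9*I*sqrt(14) = -90*I*sqrt(14)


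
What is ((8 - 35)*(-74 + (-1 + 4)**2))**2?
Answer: 3080025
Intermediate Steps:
((8 - 35)*(-74 + (-1 + 4)**2))**2 = (-27*(-74 + 3**2))**2 = (-27*(-74 + 9))**2 = (-27*(-65))**2 = 1755**2 = 3080025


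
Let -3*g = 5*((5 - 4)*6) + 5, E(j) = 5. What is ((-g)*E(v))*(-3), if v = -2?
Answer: -175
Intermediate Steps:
g = -35/3 (g = -(5*((5 - 4)*6) + 5)/3 = -(5*(1*6) + 5)/3 = -(5*6 + 5)/3 = -(30 + 5)/3 = -⅓*35 = -35/3 ≈ -11.667)
((-g)*E(v))*(-3) = (-1*(-35/3)*5)*(-3) = ((35/3)*5)*(-3) = (175/3)*(-3) = -175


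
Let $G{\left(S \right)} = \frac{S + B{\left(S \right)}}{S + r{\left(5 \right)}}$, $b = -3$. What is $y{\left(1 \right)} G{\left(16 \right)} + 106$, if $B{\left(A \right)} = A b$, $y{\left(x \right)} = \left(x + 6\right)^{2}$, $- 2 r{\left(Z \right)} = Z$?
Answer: $- \frac{274}{27} \approx -10.148$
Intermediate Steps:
$r{\left(Z \right)} = - \frac{Z}{2}$
$y{\left(x \right)} = \left(6 + x\right)^{2}$
$B{\left(A \right)} = - 3 A$ ($B{\left(A \right)} = A \left(-3\right) = - 3 A$)
$G{\left(S \right)} = - \frac{2 S}{- \frac{5}{2} + S}$ ($G{\left(S \right)} = \frac{S - 3 S}{S - \frac{5}{2}} = \frac{\left(-2\right) S}{S - \frac{5}{2}} = \frac{\left(-2\right) S}{- \frac{5}{2} + S} = - \frac{2 S}{- \frac{5}{2} + S}$)
$y{\left(1 \right)} G{\left(16 \right)} + 106 = \left(6 + 1\right)^{2} \left(\left(-4\right) 16 \frac{1}{-5 + 2 \cdot 16}\right) + 106 = 7^{2} \left(\left(-4\right) 16 \frac{1}{-5 + 32}\right) + 106 = 49 \left(\left(-4\right) 16 \cdot \frac{1}{27}\right) + 106 = 49 \left(- \frac{64}{27}\right) + 106 = - \frac{3136}{27} + 106 = - \frac{274}{27}$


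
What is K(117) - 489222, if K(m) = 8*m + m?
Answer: -488169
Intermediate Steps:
K(m) = 9*m
K(117) - 489222 = 9*117 - 489222 = 1053 - 489222 = -488169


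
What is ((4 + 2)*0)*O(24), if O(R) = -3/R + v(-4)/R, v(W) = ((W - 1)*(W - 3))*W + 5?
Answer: 0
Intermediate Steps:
v(W) = 5 + W*(-1 + W)*(-3 + W) (v(W) = ((-1 + W)*(-3 + W))*W + 5 = W*(-1 + W)*(-3 + W) + 5 = 5 + W*(-1 + W)*(-3 + W))
O(R) = -138/R (O(R) = -3/R + (5 + (-4)³ - 4*(-4)² + 3*(-4))/R = -3/R + (5 - 64 - 4*16 - 12)/R = -3/R + (5 - 64 - 64 - 12)/R = -3/R - 135/R = -138/R)
((4 + 2)*0)*O(24) = ((4 + 2)*0)*(-138/24) = (6*0)*(-138*1/24) = 0*(-23/4) = 0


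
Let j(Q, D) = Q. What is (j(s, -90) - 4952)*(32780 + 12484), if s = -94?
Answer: -228402144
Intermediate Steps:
(j(s, -90) - 4952)*(32780 + 12484) = (-94 - 4952)*(32780 + 12484) = -5046*45264 = -228402144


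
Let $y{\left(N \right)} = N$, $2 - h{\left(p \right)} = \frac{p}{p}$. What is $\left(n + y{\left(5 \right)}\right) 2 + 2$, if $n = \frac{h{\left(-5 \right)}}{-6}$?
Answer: $\frac{35}{3} \approx 11.667$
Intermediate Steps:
$h{\left(p \right)} = 1$ ($h{\left(p \right)} = 2 - \frac{p}{p} = 2 - 1 = 1$)
$n = - \frac{1}{6}$ ($n = 1 \frac{1}{-6} = 1 \left(- \frac{1}{6}\right) = - \frac{1}{6} \approx -0.16667$)
$\left(n + y{\left(5 \right)}\right) 2 + 2 = \left(- \frac{1}{6} + 5\right) 2 + 2 = \frac{29}{6} \cdot 2 + 2 = \frac{29}{3} + 2 = \frac{35}{3}$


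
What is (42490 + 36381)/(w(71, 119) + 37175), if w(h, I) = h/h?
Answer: 78871/37176 ≈ 2.1216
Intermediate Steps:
w(h, I) = 1
(42490 + 36381)/(w(71, 119) + 37175) = (42490 + 36381)/(1 + 37175) = 78871/37176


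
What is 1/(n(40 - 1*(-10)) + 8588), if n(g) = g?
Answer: 1/8638 ≈ 0.00011577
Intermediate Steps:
1/(n(40 - 1*(-10)) + 8588) = 1/((40 - 1*(-10)) + 8588) = 1/((40 + 10) + 8588) = 1/(50 + 8588) = 1/8638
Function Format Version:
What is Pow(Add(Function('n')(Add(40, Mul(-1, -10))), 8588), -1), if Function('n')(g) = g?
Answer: Rational(1, 8638) ≈ 0.00011577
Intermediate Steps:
Pow(Add(Function('n')(Add(40, Mul(-1, -10))), 8588), -1) = Pow(Add(Add(40, Mul(-1, -10)), 8588), -1) = Pow(Add(Add(40, 10), 8588), -1) = Pow(Add(50, 8588), -1) = Pow(8638, -1) = Rational(1, 8638)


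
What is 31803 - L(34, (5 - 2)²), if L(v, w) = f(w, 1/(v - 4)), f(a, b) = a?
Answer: 31794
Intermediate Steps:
L(v, w) = w
31803 - L(34, (5 - 2)²) = 31803 - (5 - 2)² = 31803 - 1*3² = 31803 - 1*9 = 31803 - 9 = 31794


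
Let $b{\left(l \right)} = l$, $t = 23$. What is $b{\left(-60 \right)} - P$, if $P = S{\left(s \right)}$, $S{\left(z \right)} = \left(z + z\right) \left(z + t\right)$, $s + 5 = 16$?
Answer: $-808$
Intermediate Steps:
$s = 11$ ($s = -5 + 16 = 11$)
$S{\left(z \right)} = 2 z \left(23 + z\right)$ ($S{\left(z \right)} = \left(z + z\right) \left(z + 23\right) = 2 z \left(23 + z\right)$)
$P = 748$ ($P = 2 \cdot 11 \left(23 + 11\right) = 2 \cdot 11 \cdot 34 = 748$)
$b{\left(-60 \right)} - P = -60 - 748 = -808$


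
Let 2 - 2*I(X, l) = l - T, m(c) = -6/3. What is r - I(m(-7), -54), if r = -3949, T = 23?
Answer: -7977/2 ≈ -3988.5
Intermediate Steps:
m(c) = -2 (m(c) = -6*1/3 = -2)
I(X, l) = 25/2 - l/2 (I(X, l) = 1 - (l - 1*23)/2 = 1 - (l - 23)/2 = 1 - (-23 + l)/2 = 1 + (23/2 - l/2) = 25/2 - l/2)
r - I(m(-7), -54) = -3949 - (25/2 - 1/2*(-54)) = -3949 - (25/2 + 27) = -3949 - 1*79/2 = -3949 - 79/2 = -7977/2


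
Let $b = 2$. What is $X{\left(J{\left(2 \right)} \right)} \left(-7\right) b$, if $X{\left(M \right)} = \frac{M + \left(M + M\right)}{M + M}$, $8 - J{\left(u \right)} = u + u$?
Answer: $-21$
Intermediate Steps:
$J{\left(u \right)} = 8 - 2 u$ ($J{\left(u \right)} = 8 - \left(u + u\right) = 8 - 2 u$)
$X{\left(M \right)} = \frac{3}{2}$ ($X{\left(M \right)} = \frac{M + 2 M}{2 M} = 3 M \frac{1}{2 M} = \frac{3}{2}$)
$X{\left(J{\left(2 \right)} \right)} \left(-7\right) b = \frac{3}{2} \left(-7\right) 2 = \left(- \frac{21}{2}\right) 2 = -21$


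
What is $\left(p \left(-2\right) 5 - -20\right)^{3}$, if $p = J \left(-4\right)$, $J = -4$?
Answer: $-2744000$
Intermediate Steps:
$p = 16$ ($p = \left(-4\right) \left(-4\right) = 16$)
$\left(p \left(-2\right) 5 - -20\right)^{3} = \left(16 \left(-2\right) 5 - -20\right)^{3} = \left(\left(-32\right) 5 + 20\right)^{3} = \left(-160 + 20\right)^{3} = \left(-140\right)^{3} = -2744000$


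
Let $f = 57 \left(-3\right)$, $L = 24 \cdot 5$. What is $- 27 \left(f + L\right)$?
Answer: $1377$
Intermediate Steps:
$L = 120$
$f = -171$
$- 27 \left(f + L\right) = - 27 \left(-171 + 120\right) = \left(-27\right) \left(-51\right) = 1377$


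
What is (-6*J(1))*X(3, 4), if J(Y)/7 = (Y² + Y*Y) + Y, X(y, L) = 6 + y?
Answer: -1134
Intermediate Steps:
J(Y) = 7*Y + 14*Y² (J(Y) = 7*((Y² + Y*Y) + Y) = 7*((Y² + Y²) + Y) = 7*(2*Y² + Y) = 7*(Y + 2*Y²) = 7*Y + 14*Y²)
(-6*J(1))*X(3, 4) = (-42*(1 + 2*1))*(6 + 3) = -42*(1 + 2)*9 = -42*3*9 = -6*21*9 = -126*9 = -1134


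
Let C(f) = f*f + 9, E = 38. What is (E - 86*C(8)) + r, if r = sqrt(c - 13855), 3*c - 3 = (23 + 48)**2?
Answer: -6240 + I*sqrt(109563)/3 ≈ -6240.0 + 110.33*I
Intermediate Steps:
c = 5044/3 (c = 1 + (23 + 48)**2/3 = 1 + (1/3)*71**2 = 1 + (1/3)*5041 = 1 + 5041/3 = 5044/3 ≈ 1681.3)
C(f) = 9 + f**2 (C(f) = f**2 + 9 = 9 + f**2)
r = I*sqrt(109563)/3 (r = sqrt(5044/3 - 13855) = sqrt(-36521/3) = I*sqrt(109563)/3 ≈ 110.33*I)
(E - 86*C(8)) + r = (38 - 86*(9 + 8**2)) + I*sqrt(109563)/3 = (38 - 86*(9 + 64)) + I*sqrt(109563)/3 = (38 - 86*73) + I*sqrt(109563)/3 = (38 - 6278) + I*sqrt(109563)/3 = -6240 + I*sqrt(109563)/3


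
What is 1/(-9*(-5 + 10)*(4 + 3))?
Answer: -1/315 ≈ -0.0031746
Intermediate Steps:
1/(-9*(-5 + 10)*(4 + 3)) = 1/(-45*7) = 1/(-9*35) = 1/(-315) = -1/315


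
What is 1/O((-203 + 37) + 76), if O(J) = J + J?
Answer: -1/180 ≈ -0.0055556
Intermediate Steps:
O(J) = 2*J
1/O((-203 + 37) + 76) = 1/(2*((-203 + 37) + 76)) = 1/(2*(-166 + 76)) = 1/(2*(-90)) = 1/(-180) = -1/180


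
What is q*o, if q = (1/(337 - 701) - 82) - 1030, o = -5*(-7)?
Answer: -2023845/52 ≈ -38920.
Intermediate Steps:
o = 35
q = -404769/364 (q = (1/(-364) - 82) - 1030 = (-1/364 - 82) - 1030 = -29849/364 - 1030 = -404769/364 ≈ -1112.0)
q*o = -404769/364*35 = -2023845/52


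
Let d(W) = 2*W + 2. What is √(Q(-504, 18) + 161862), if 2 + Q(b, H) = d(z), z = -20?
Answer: √161822 ≈ 402.27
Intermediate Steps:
d(W) = 2 + 2*W
Q(b, H) = -40 (Q(b, H) = -2 + (2 + 2*(-20)) = -2 + (2 - 40) = -2 - 38 = -40)
√(Q(-504, 18) + 161862) = √(-40 + 161862) = √161822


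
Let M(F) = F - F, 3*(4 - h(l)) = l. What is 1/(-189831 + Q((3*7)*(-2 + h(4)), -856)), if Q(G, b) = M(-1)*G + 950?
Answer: -1/188881 ≈ -5.2943e-6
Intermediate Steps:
h(l) = 4 - l/3
M(F) = 0
Q(G, b) = 950 (Q(G, b) = 0*G + 950 = 0 + 950 = 950)
1/(-189831 + Q((3*7)*(-2 + h(4)), -856)) = 1/(-189831 + 950) = 1/(-188881) = -1/188881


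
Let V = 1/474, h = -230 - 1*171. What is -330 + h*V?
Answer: -156821/474 ≈ -330.85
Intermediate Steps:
h = -401 (h = -230 - 171 = -401)
V = 1/474 ≈ 0.0021097
-330 + h*V = -330 - 401*1/474 = -330 - 401/474 = -156821/474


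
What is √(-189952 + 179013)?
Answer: I*√10939 ≈ 104.59*I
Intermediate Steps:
√(-189952 + 179013) = √(-10939) = I*√10939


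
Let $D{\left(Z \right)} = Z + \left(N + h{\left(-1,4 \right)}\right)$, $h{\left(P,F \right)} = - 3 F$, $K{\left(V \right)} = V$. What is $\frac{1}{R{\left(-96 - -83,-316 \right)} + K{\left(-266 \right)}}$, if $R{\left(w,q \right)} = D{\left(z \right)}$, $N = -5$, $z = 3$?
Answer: $- \frac{1}{280} \approx -0.0035714$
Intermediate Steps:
$D{\left(Z \right)} = -17 + Z$ ($D{\left(Z \right)} = Z - 17 = -17 + Z$)
$R{\left(w,q \right)} = -14$ ($R{\left(w,q \right)} = -17 + 3 = -14$)
$\frac{1}{R{\left(-96 - -83,-316 \right)} + K{\left(-266 \right)}} = \frac{1}{-14 - 266} = \frac{1}{-280} = - \frac{1}{280}$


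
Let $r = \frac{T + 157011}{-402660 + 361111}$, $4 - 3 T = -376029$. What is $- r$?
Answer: $\frac{847066}{124647} \approx 6.7957$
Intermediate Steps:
$T = \frac{376033}{3}$ ($T = \frac{4}{3} - -125343 = \frac{4}{3} + 125343 = \frac{376033}{3} \approx 1.2534 \cdot 10^{5}$)
$r = - \frac{847066}{124647}$ ($r = \frac{\frac{376033}{3} + 157011}{-402660 + 361111} = \frac{847066}{3 \left(-41549\right)} = \frac{847066}{3} \left(- \frac{1}{41549}\right) = - \frac{847066}{124647} \approx -6.7957$)
$- r = \left(-1\right) \left(- \frac{847066}{124647}\right) = \frac{847066}{124647}$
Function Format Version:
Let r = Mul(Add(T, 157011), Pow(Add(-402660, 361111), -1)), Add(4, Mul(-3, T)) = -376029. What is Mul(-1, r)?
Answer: Rational(847066, 124647) ≈ 6.7957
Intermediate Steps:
T = Rational(376033, 3) (T = Add(Rational(4, 3), Mul(Rational(-1, 3), -376029)) = Add(Rational(4, 3), 125343) = Rational(376033, 3) ≈ 1.2534e+5)
r = Rational(-847066, 124647) (r = Mul(Add(Rational(376033, 3), 157011), Pow(Add(-402660, 361111), -1)) = Mul(Rational(847066, 3), Pow(-41549, -1)) = Mul(Rational(847066, 3), Rational(-1, 41549)) = Rational(-847066, 124647) ≈ -6.7957)
Mul(-1, r) = Mul(-1, Rational(-847066, 124647)) = Rational(847066, 124647)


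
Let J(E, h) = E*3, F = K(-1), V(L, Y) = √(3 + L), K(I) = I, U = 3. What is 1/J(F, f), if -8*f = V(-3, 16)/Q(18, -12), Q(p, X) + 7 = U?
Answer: -⅓ ≈ -0.33333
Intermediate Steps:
F = -1
Q(p, X) = -4 (Q(p, X) = -7 + 3 = -4)
f = 0 (f = -√(3 - 3)/(8*(-4)) = -√0*(-1)/(8*4) = -0*(-1)/4 = -⅛*0 = 0)
J(E, h) = 3*E
1/J(F, f) = 1/(3*(-1)) = 1/(-3) = -⅓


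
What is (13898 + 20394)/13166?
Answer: 17146/6583 ≈ 2.6046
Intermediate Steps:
(13898 + 20394)/13166 = 34292*(1/13166) = 17146/6583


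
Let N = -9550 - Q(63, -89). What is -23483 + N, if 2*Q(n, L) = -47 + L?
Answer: -32965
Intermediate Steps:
Q(n, L) = -47/2 + L/2 (Q(n, L) = (-47 + L)/2 = -47/2 + L/2)
N = -9482 (N = -9550 - (-47/2 + (½)*(-89)) = -9550 - (-47/2 - 89/2) = -9550 - 1*(-68) = -9550 + 68 = -9482)
-23483 + N = -23483 - 9482 = -32965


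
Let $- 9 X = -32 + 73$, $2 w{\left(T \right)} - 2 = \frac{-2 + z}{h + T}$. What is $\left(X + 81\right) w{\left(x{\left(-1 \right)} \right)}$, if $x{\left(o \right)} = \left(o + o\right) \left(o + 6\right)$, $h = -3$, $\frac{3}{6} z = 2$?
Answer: $\frac{2752}{39} \approx 70.564$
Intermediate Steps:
$z = 4$ ($z = 2 \cdot 2 = 4$)
$x{\left(o \right)} = 2 o \left(6 + o\right)$
$w{\left(T \right)} = 1 + \frac{1}{-3 + T}$ ($w{\left(T \right)} = 1 + \frac{\left(-2 + 4\right) \frac{1}{-3 + T}}{2} = 1 + \frac{2 \frac{1}{-3 + T}}{2} = 1 + \frac{1}{-3 + T}$)
$X = - \frac{41}{9}$ ($X = - \frac{-32 + 73}{9} = \left(- \frac{1}{9}\right) 41 = - \frac{41}{9} \approx -4.5556$)
$\left(X + 81\right) w{\left(x{\left(-1 \right)} \right)} = \left(- \frac{41}{9} + 81\right) \frac{-2 + 2 \left(-1\right) \left(6 - 1\right)}{-3 + 2 \left(-1\right) \left(6 - 1\right)} = \frac{688 \frac{-2 + 2 \left(-1\right) 5}{-3 + 2 \left(-1\right) 5}}{9} = \frac{688 \frac{-2 - 10}{-3 - 10}}{9} = \frac{688 \frac{1}{-13} \left(-12\right)}{9} = \frac{688 \left(\left(- \frac{1}{13}\right) \left(-12\right)\right)}{9} = \frac{688}{9} \cdot \frac{12}{13} = \frac{2752}{39}$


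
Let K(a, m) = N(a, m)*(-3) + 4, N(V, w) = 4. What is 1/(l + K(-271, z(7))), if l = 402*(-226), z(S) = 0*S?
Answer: -1/90860 ≈ -1.1006e-5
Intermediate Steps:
z(S) = 0
K(a, m) = -8 (K(a, m) = 4*(-3) + 4 = -12 + 4 = -8)
l = -90852
1/(l + K(-271, z(7))) = 1/(-90852 - 8) = 1/(-90860) = -1/90860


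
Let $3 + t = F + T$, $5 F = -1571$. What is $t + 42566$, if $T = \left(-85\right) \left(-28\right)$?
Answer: $\frac{223144}{5} \approx 44629.0$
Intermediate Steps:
$F = - \frac{1571}{5}$ ($F = \frac{1}{5} \left(-1571\right) = - \frac{1571}{5} \approx -314.2$)
$T = 2380$
$t = \frac{10314}{5}$ ($t = -3 + \left(- \frac{1571}{5} + 2380\right) = -3 + \frac{10329}{5} = \frac{10314}{5} \approx 2062.8$)
$t + 42566 = \frac{10314}{5} + 42566 = \frac{223144}{5}$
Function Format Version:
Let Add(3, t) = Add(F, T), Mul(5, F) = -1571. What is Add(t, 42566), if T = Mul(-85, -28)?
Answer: Rational(223144, 5) ≈ 44629.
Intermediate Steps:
F = Rational(-1571, 5) (F = Mul(Rational(1, 5), -1571) = Rational(-1571, 5) ≈ -314.20)
T = 2380
t = Rational(10314, 5) (t = Add(-3, Add(Rational(-1571, 5), 2380)) = Add(-3, Rational(10329, 5)) = Rational(10314, 5) ≈ 2062.8)
Add(t, 42566) = Add(Rational(10314, 5), 42566) = Rational(223144, 5)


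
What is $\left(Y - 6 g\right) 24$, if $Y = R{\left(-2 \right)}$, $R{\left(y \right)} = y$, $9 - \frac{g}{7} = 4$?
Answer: $-5088$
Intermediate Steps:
$g = 35$ ($g = 63 - 28 = 35$)
$Y = -2$
$\left(Y - 6 g\right) 24 = \left(-2 - 210\right) 24 = \left(-212\right) 24 = -5088$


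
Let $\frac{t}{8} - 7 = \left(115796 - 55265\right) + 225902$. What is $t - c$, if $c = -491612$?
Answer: $2783132$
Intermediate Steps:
$t = 2291520$ ($t = 56 + 8 \left(\left(115796 - 55265\right) + 225902\right) = 56 + 8 \left(60531 + 225902\right) = 56 + 8 \cdot 286433 = 56 + 2291464 = 2291520$)
$t - c = 2291520 - -491612 = 2291520 + 491612 = 2783132$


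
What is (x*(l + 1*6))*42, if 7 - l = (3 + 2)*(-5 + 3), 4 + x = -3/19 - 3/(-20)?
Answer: -735609/190 ≈ -3871.6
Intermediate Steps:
x = -1523/380 (x = -4 + (-3/19 - 3/(-20)) = -4 + (-3*1/19 - 3*(-1/20)) = -4 + (-3/19 + 3/20) = -4 - 3/380 = -1523/380 ≈ -4.0079)
l = 17 (l = 7 - (3 + 2)*(-5 + 3) = 7 - 5*(-2) = 7 - 1*(-10) = 7 + 10 = 17)
(x*(l + 1*6))*42 = -1523*(17 + 1*6)/380*42 = -1523*(17 + 6)/380*42 = -1523/380*23*42 = -35029/380*42 = -735609/190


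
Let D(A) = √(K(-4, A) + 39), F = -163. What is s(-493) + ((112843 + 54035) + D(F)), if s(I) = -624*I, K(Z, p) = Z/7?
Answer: 474510 + √1883/7 ≈ 4.7452e+5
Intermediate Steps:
K(Z, p) = Z/7 (K(Z, p) = Z*(⅐) = Z/7)
D(A) = √1883/7 (D(A) = √((⅐)*(-4) + 39) = √(-4/7 + 39) = √(269/7) = √1883/7)
s(-493) + ((112843 + 54035) + D(F)) = -624*(-493) + ((112843 + 54035) + √1883/7) = 307632 + (166878 + √1883/7) = 474510 + √1883/7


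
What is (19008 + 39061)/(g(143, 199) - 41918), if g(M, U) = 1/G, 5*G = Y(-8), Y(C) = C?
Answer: -464552/335349 ≈ -1.3853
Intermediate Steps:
G = -8/5 (G = (⅕)*(-8) = -8/5 ≈ -1.6000)
g(M, U) = -5/8 (g(M, U) = 1/(-8/5) = -5/8)
(19008 + 39061)/(g(143, 199) - 41918) = (19008 + 39061)/(-5/8 - 41918) = 58069/(-335349/8) = 58069*(-8/335349) = -464552/335349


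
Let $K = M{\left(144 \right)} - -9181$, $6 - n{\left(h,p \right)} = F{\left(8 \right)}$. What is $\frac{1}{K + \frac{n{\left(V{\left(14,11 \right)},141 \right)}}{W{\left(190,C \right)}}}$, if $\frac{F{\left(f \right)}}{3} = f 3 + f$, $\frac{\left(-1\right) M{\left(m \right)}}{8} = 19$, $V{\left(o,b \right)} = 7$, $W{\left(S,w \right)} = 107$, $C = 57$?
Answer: $\frac{107}{966013} \approx 0.00011076$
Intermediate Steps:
$M{\left(m \right)} = -152$ ($M{\left(m \right)} = \left(-8\right) 19 = -152$)
$F{\left(f \right)} = 12 f$ ($F{\left(f \right)} = 3 \left(f 3 + f\right) = 3 \left(3 f + f\right) = 3 \cdot 4 f = 12 f$)
$n{\left(h,p \right)} = -90$ ($n{\left(h,p \right)} = 6 - 12 \cdot 8 = 6 - 96 = -90$)
$K = 9029$ ($K = -152 - -9181 = -152 + 9181 = 9029$)
$\frac{1}{K + \frac{n{\left(V{\left(14,11 \right)},141 \right)}}{W{\left(190,C \right)}}} = \frac{1}{9029 - \frac{90}{107}} = \frac{1}{\frac{966013}{107}} = \frac{107}{966013}$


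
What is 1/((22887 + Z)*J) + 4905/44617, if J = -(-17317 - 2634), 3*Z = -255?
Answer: 2231395897927/20297286195134 ≈ 0.10994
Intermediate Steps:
Z = -85 (Z = (⅓)*(-255) = -85)
J = 19951 (J = -1*(-19951) = 19951)
1/((22887 + Z)*J) + 4905/44617 = 1/((22887 - 85)*19951) + 4905/44617 = (1/19951)/22802 + 4905*(1/44617) = (1/22802)*(1/19951) + 4905/44617 = 1/454922702 + 4905/44617 = 2231395897927/20297286195134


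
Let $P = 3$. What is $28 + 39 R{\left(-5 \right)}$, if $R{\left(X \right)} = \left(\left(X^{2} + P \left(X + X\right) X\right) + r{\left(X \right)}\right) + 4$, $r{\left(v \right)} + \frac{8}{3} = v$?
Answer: $6710$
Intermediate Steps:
$r{\left(v \right)} = - \frac{8}{3} + v$
$R{\left(X \right)} = \frac{4}{3} + X + 7 X^{2}$ ($R{\left(X \right)} = \left(\left(X^{2} + 3 \left(X + X\right) X\right) + \left(- \frac{8}{3} + X\right)\right) + 4 = \left(\left(X^{2} + 3 \cdot 2 X X\right) + \left(- \frac{8}{3} + X\right)\right) + 4 = \left(\left(X^{2} + 6 X X\right) + \left(- \frac{8}{3} + X\right)\right) + 4 = \left(\left(X^{2} + 6 X^{2}\right) + \left(- \frac{8}{3} + X\right)\right) + 4 = \left(7 X^{2} + \left(- \frac{8}{3} + X\right)\right) + 4 = \left(- \frac{8}{3} + X + 7 X^{2}\right) + 4 = \frac{4}{3} + X + 7 X^{2}$)
$28 + 39 R{\left(-5 \right)} = 28 + 39 \left(\frac{4}{3} - 5 + 7 \left(-5\right)^{2}\right) = 28 + 39 \left(\frac{4}{3} - 5 + 7 \cdot 25\right) = 28 + 39 \left(\frac{4}{3} - 5 + 175\right) = 28 + 39 \cdot \frac{514}{3} = 28 + 6682 = 6710$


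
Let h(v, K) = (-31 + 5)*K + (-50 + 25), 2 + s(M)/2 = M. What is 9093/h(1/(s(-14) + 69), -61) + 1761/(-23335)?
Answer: 29919462/5203705 ≈ 5.7496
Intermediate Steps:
s(M) = -4 + 2*M
h(v, K) = -25 - 26*K (h(v, K) = -26*K - 25 = -25 - 26*K)
9093/h(1/(s(-14) + 69), -61) + 1761/(-23335) = 9093/(-25 - 26*(-61)) + 1761/(-23335) = 9093/(-25 + 1586) + 1761*(-1/23335) = 9093/1561 - 1761/23335 = 9093*(1/1561) - 1761/23335 = 1299/223 - 1761/23335 = 29919462/5203705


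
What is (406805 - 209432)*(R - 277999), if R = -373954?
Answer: -128677919469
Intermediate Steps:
(406805 - 209432)*(R - 277999) = (406805 - 209432)*(-373954 - 277999) = 197373*(-651953) = -128677919469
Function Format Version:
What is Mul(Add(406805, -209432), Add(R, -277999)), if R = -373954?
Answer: -128677919469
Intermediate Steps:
Mul(Add(406805, -209432), Add(R, -277999)) = Mul(Add(406805, -209432), Add(-373954, -277999)) = Mul(197373, -651953) = -128677919469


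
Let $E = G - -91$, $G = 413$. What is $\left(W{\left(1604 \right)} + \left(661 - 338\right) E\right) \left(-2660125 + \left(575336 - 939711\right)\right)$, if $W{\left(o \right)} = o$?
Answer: $-497215702000$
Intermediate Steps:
$E = 504$ ($E = 413 - -91 = 413 + 91 = 504$)
$\left(W{\left(1604 \right)} + \left(661 - 338\right) E\right) \left(-2660125 + \left(575336 - 939711\right)\right) = \left(1604 + \left(661 - 338\right) 504\right) \left(-2660125 + \left(575336 - 939711\right)\right) = \left(1604 + 323 \cdot 504\right) \left(-2660125 + \left(575336 - 939711\right)\right) = \left(1604 + 162792\right) \left(-2660125 - 364375\right) = 164396 \left(-3024500\right) = -497215702000$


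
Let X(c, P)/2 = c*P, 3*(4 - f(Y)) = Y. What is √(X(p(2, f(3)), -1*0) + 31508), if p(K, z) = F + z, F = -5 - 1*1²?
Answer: 2*√7877 ≈ 177.50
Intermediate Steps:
f(Y) = 4 - Y/3
F = -6 (F = -5 - 1*1 = -5 - 1 = -6)
p(K, z) = -6 + z
X(c, P) = 2*P*c (X(c, P) = 2*(c*P) = 2*(P*c) = 2*P*c)
√(X(p(2, f(3)), -1*0) + 31508) = √(2*(-1*0)*(-6 + (4 - ⅓*3)) + 31508) = √(2*0*(-6 + (4 - 1)) + 31508) = √(2*0*(-6 + 3) + 31508) = √(2*0*(-3) + 31508) = √(0 + 31508) = √31508 = 2*√7877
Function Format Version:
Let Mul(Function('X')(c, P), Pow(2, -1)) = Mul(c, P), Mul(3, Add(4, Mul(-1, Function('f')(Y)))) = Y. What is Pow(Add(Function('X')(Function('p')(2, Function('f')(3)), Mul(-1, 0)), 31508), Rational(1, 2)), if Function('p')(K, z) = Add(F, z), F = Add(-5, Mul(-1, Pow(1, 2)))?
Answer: Mul(2, Pow(7877, Rational(1, 2))) ≈ 177.50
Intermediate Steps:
Function('f')(Y) = Add(4, Mul(Rational(-1, 3), Y))
F = -6 (F = Add(-5, Mul(-1, 1)) = Add(-5, -1) = -6)
Function('p')(K, z) = Add(-6, z)
Function('X')(c, P) = Mul(2, P, c) (Function('X')(c, P) = Mul(2, Mul(c, P)) = Mul(2, Mul(P, c)) = Mul(2, P, c))
Pow(Add(Function('X')(Function('p')(2, Function('f')(3)), Mul(-1, 0)), 31508), Rational(1, 2)) = Pow(Add(Mul(2, Mul(-1, 0), Add(-6, Add(4, Mul(Rational(-1, 3), 3)))), 31508), Rational(1, 2)) = Pow(Add(Mul(2, 0, Add(-6, Add(4, -1))), 31508), Rational(1, 2)) = Pow(Add(Mul(2, 0, Add(-6, 3)), 31508), Rational(1, 2)) = Pow(Add(Mul(2, 0, -3), 31508), Rational(1, 2)) = Pow(Add(0, 31508), Rational(1, 2)) = Pow(31508, Rational(1, 2)) = Mul(2, Pow(7877, Rational(1, 2)))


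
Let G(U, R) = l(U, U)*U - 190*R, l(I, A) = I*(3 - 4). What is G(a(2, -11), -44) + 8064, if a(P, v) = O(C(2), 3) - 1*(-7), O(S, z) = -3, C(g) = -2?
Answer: 16408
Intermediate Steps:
l(I, A) = -I (l(I, A) = I*(-1) = -I)
a(P, v) = 4 (a(P, v) = -3 - 1*(-7) = -3 + 7 = 4)
G(U, R) = -U² - 190*R (G(U, R) = (-U)*U - 190*R = -U² - 190*R)
G(a(2, -11), -44) + 8064 = (-1*4² - 190*(-44)) + 8064 = (-1*16 + 8360) + 8064 = (-16 + 8360) + 8064 = 8344 + 8064 = 16408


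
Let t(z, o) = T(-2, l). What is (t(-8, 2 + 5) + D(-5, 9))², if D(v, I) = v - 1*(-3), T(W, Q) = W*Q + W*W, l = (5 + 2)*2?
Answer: 676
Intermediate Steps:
l = 14 (l = 7*2 = 14)
T(W, Q) = W² + Q*W (T(W, Q) = Q*W + W² = W² + Q*W)
t(z, o) = -24 (t(z, o) = -2*(14 - 2) = -2*12 = -24)
D(v, I) = 3 + v (D(v, I) = v + 3 = 3 + v)
(t(-8, 2 + 5) + D(-5, 9))² = (-24 + (3 - 5))² = (-24 - 2)² = (-26)² = 676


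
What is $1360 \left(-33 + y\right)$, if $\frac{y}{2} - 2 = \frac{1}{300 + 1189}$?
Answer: $- \frac{58723440}{1489} \approx -39438.0$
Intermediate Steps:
$y = \frac{5958}{1489}$ ($y = 4 + \frac{2}{300 + 1189} = 4 + \frac{2}{1489} = \frac{5958}{1489} \approx 4.0013$)
$1360 \left(-33 + y\right) = 1360 \left(-33 + \frac{5958}{1489}\right) = 1360 \left(- \frac{43179}{1489}\right) = - \frac{58723440}{1489}$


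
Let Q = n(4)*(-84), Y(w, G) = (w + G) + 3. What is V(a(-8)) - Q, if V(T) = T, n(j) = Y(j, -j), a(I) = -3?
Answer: 249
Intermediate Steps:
Y(w, G) = 3 + G + w (Y(w, G) = (G + w) + 3 = 3 + G + w)
n(j) = 3 (n(j) = 3 - j + j = 3)
Q = -252 (Q = 3*(-84) = -252)
V(a(-8)) - Q = -3 - 1*(-252) = -3 + 252 = 249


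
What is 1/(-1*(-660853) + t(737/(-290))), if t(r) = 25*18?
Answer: 1/661303 ≈ 1.5122e-6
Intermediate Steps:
t(r) = 450
1/(-1*(-660853) + t(737/(-290))) = 1/(-1*(-660853) + 450) = 1/(660853 + 450) = 1/661303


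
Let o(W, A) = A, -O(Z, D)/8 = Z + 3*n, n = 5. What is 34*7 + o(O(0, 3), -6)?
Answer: 232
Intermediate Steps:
O(Z, D) = -120 - 8*Z (O(Z, D) = -8*(Z + 3*5) = -8*(Z + 15) = -8*(15 + Z) = -120 - 8*Z)
34*7 + o(O(0, 3), -6) = 34*7 - 6 = 238 - 6 = 232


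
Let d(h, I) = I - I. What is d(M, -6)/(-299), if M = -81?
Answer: 0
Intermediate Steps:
d(h, I) = 0
d(M, -6)/(-299) = 0/(-299) = 0*(-1/299) = 0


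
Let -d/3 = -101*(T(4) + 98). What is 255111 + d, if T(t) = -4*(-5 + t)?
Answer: 286017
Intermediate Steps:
T(t) = 20 - 4*t
d = 30906 (d = -(-303)*((20 - 4*4) + 98) = -(-303)*((20 - 16) + 98) = -(-303)*(4 + 98) = -(-303)*102 = -3*(-10302) = 30906)
255111 + d = 255111 + 30906 = 286017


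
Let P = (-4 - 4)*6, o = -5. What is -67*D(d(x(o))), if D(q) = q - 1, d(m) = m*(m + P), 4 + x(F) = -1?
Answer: -17688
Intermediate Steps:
P = -48 (P = -8*6 = -48)
x(F) = -5 (x(F) = -4 - 1 = -5)
d(m) = m*(-48 + m) (d(m) = m*(m - 48) = m*(-48 + m))
D(q) = -1 + q
-67*D(d(x(o))) = -67*(-1 - 5*(-48 - 5)) = -67*(-1 - 5*(-53)) = -67*(-1 + 265) = -67*264 = -17688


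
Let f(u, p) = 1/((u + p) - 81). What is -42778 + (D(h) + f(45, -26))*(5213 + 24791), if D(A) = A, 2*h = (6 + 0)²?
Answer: 15401112/31 ≈ 4.9681e+5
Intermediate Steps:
f(u, p) = 1/(-81 + p + u) (f(u, p) = 1/((p + u) - 81) = 1/(-81 + p + u))
h = 18 (h = (6 + 0)²/2 = (½)*6² = (½)*36 = 18)
-42778 + (D(h) + f(45, -26))*(5213 + 24791) = -42778 + (18 + 1/(-81 - 26 + 45))*(5213 + 24791) = -42778 + (18 + 1/(-62))*30004 = -42778 + (18 - 1/62)*30004 = -42778 + (1115/62)*30004 = -42778 + 16727230/31 = 15401112/31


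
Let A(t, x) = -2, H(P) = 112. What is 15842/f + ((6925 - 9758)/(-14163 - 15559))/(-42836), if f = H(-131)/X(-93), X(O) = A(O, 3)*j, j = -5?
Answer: 1800855743637/1273171592 ≈ 1414.5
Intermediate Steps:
X(O) = 10 (X(O) = -2*(-5) = 10)
f = 56/5 (f = 112/10 = 112*(⅒) = 56/5 ≈ 11.200)
15842/f + ((6925 - 9758)/(-14163 - 15559))/(-42836) = 15842/(56/5) + ((6925 - 9758)/(-14163 - 15559))/(-42836) = 15842*(5/56) - 2833/(-29722)*(-1/42836) = 39605/28 - 2833*(-1/29722)*(-1/42836) = 39605/28 + (2833/29722)*(-1/42836) = 39605/28 - 2833/1273171592 = 1800855743637/1273171592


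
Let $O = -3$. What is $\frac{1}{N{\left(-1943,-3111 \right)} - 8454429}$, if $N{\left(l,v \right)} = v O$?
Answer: $- \frac{1}{8445096} \approx -1.1841 \cdot 10^{-7}$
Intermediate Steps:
$N{\left(l,v \right)} = - 3 v$ ($N{\left(l,v \right)} = v \left(-3\right) = - 3 v$)
$\frac{1}{N{\left(-1943,-3111 \right)} - 8454429} = \frac{1}{\left(-3\right) \left(-3111\right) - 8454429} = \frac{1}{9333 - 8454429} = \frac{1}{-8445096} = - \frac{1}{8445096}$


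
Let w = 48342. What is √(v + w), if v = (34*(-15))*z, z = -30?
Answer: √63642 ≈ 252.27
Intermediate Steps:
v = 15300 (v = (34*(-15))*(-30) = -510*(-30) = 15300)
√(v + w) = √(15300 + 48342) = √63642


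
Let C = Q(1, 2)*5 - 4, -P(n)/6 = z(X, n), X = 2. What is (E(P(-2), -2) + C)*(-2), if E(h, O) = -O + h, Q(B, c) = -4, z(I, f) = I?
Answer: 68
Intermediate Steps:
P(n) = -12 (P(n) = -6*2 = -12)
E(h, O) = h - O
C = -24 (C = -4*5 - 4 = -20 - 4 = -24)
(E(P(-2), -2) + C)*(-2) = ((-12 - 1*(-2)) - 24)*(-2) = ((-12 + 2) - 24)*(-2) = (-10 - 24)*(-2) = -34*(-2) = 68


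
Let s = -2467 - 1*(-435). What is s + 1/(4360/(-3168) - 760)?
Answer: -612658556/301505 ≈ -2032.0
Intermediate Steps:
s = -2032 (s = -2467 + 435 = -2032)
s + 1/(4360/(-3168) - 760) = -2032 + 1/(4360/(-3168) - 760) = -2032 + 1/(4360*(-1/3168) - 760) = -2032 + 1/(-545/396 - 760) = -2032 + 1/(-301505/396) = -2032 - 396/301505 = -612658556/301505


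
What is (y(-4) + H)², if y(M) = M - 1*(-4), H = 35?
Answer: 1225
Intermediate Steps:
y(M) = 4 + M (y(M) = M + 4 = 4 + M)
(y(-4) + H)² = ((4 - 4) + 35)² = (0 + 35)² = 35² = 1225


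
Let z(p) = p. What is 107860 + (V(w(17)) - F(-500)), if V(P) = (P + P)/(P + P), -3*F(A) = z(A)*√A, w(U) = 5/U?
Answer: 107861 - 5000*I*√5/3 ≈ 1.0786e+5 - 3726.8*I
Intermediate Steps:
F(A) = -A^(3/2)/3 (F(A) = -A*√A/3 = -A^(3/2)/3)
V(P) = 1 (V(P) = (2*P)/((2*P)) = (2*P)*(1/(2*P)) = 1)
107860 + (V(w(17)) - F(-500)) = 107860 + (1 - (-1)*(-500)^(3/2)/3) = 107860 + (1 - (-1)*(-5000*I*√5)/3) = 107860 + (1 - 5000*I*√5/3) = 107861 - 5000*I*√5/3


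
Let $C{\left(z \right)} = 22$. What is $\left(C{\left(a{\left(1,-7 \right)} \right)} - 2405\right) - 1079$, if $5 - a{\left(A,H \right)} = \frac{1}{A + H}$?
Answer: $-3462$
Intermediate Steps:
$a{\left(A,H \right)} = 5 - \frac{1}{A + H}$
$\left(C{\left(a{\left(1,-7 \right)} \right)} - 2405\right) - 1079 = \left(22 - 2405\right) - 1079 = -2383 - 1079 = -3462$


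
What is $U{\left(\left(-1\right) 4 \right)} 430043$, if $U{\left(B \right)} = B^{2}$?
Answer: $6880688$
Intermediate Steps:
$U{\left(\left(-1\right) 4 \right)} 430043 = \left(\left(-1\right) 4\right)^{2} \cdot 430043 = \left(-4\right)^{2} \cdot 430043 = 16 \cdot 430043 = 6880688$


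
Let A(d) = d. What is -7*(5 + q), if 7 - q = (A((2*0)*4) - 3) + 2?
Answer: -91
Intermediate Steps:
q = 8 (q = 7 - (((2*0)*4 - 3) + 2) = 7 - ((0*4 - 3) + 2) = 7 - ((0 - 3) + 2) = 7 - (-3 + 2) = 7 - 1*(-1) = 7 + 1 = 8)
-7*(5 + q) = -7*(5 + 8) = -7*13 = -91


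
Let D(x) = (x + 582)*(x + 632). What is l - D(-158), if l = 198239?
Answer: -2737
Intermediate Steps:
D(x) = (582 + x)*(632 + x)
l - D(-158) = 198239 - (367824 + (-158)**2 + 1214*(-158)) = 198239 - (367824 + 24964 - 191812) = 198239 - 1*200976 = 198239 - 200976 = -2737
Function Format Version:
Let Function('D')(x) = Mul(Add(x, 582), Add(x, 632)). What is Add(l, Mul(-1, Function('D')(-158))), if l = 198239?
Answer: -2737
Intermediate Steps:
Function('D')(x) = Mul(Add(582, x), Add(632, x))
Add(l, Mul(-1, Function('D')(-158))) = Add(198239, Mul(-1, Add(367824, Pow(-158, 2), Mul(1214, -158)))) = Add(198239, Mul(-1, Add(367824, 24964, -191812))) = Add(198239, Mul(-1, 200976)) = Add(198239, -200976) = -2737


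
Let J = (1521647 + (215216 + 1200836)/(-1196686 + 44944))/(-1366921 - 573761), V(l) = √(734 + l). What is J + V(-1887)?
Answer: -876271671511/1117582484022 + I*√1153 ≈ -0.78408 + 33.956*I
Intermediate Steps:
J = -876271671511/1117582484022 (J = (1521647 + 1416052/(-1151742))/(-1940682) = (1521647 + 1416052*(-1/1151742))*(-1/1940682) = (1521647 - 708026/575871)*(-1/1940682) = (876271671511/575871)*(-1/1940682) = -876271671511/1117582484022 ≈ -0.78408)
J + V(-1887) = -876271671511/1117582484022 + √(734 - 1887) = -876271671511/1117582484022 + √(-1153) = -876271671511/1117582484022 + I*√1153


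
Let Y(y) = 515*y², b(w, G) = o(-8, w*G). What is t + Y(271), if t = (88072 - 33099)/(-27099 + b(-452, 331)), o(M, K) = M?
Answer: 1025244016332/27107 ≈ 3.7822e+7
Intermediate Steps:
b(w, G) = -8
t = -54973/27107 (t = (88072 - 33099)/(-27099 - 8) = 54973/(-27107) = 54973*(-1/27107) = -54973/27107 ≈ -2.0280)
t + Y(271) = -54973/27107 + 515*271² = -54973/27107 + 515*73441 = -54973/27107 + 37822115 = 1025244016332/27107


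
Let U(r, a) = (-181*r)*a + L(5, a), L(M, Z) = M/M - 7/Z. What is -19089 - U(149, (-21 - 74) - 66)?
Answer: -100305278/23 ≈ -4.3611e+6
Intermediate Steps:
L(M, Z) = 1 - 7/Z
U(r, a) = (-7 + a)/a - 181*a*r (U(r, a) = (-181*r)*a + (-7 + a)/a = -181*a*r + (-7 + a)/a = (-7 + a)/a - 181*a*r)
-19089 - U(149, (-21 - 74) - 66) = -19089 - (1 - 7/((-21 - 74) - 66) - 181*((-21 - 74) - 66)*149) = -19089 - (1 - 7/(-95 - 66) - 181*(-95 - 66)*149) = -19089 - (1 - 7/(-161) - 181*(-161)*149) = -19089 - (1 - 7*(-1/161) + 4342009) = -19089 - (1 + 1/23 + 4342009) = -19089 - 1*99866231/23 = -19089 - 99866231/23 = -100305278/23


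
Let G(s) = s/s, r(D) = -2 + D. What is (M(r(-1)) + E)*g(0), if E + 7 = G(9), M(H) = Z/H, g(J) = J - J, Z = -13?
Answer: 0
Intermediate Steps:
g(J) = 0
M(H) = -13/H
G(s) = 1
E = -6 (E = -7 + 1 = -6)
(M(r(-1)) + E)*g(0) = (-13/(-2 - 1) - 6)*0 = (-13/(-3) - 6)*0 = (-13*(-⅓) - 6)*0 = (13/3 - 6)*0 = -5/3*0 = 0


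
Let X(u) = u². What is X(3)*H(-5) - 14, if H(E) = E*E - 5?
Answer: 166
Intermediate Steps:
H(E) = -5 + E² (H(E) = E² - 5 = -5 + E²)
X(3)*H(-5) - 14 = 3²*(-5 + (-5)²) - 14 = 9*(-5 + 25) - 14 = 9*20 - 14 = 180 - 14 = 166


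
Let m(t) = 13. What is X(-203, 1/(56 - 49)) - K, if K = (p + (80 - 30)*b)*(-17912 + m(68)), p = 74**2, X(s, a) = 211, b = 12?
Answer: 108754535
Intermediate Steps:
p = 5476
K = -108754324 (K = (5476 + (80 - 30)*12)*(-17912 + 13) = (5476 + 50*12)*(-17899) = (5476 + 600)*(-17899) = 6076*(-17899) = -108754324)
X(-203, 1/(56 - 49)) - K = 211 - 1*(-108754324) = 211 + 108754324 = 108754535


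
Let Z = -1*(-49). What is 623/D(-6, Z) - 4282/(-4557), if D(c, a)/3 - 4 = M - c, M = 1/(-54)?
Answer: 1090004/50127 ≈ 21.745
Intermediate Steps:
Z = 49
M = -1/54 ≈ -0.018519
D(c, a) = 215/18 - 3*c (D(c, a) = 12 + 3*(-1/54 - c) = 12 + (-1/18 - 3*c) = 215/18 - 3*c)
623/D(-6, Z) - 4282/(-4557) = 623/(215/18 - 3*(-6)) - 4282/(-4557) = 623/(215/18 + 18) - 4282*(-1/4557) = 623/(539/18) + 4282/4557 = 623*(18/539) + 4282/4557 = 1602/77 + 4282/4557 = 1090004/50127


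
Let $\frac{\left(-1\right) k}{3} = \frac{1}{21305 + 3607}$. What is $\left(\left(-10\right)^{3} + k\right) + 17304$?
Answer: $\frac{135388415}{8304} \approx 16304.0$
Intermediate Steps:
$k = - \frac{1}{8304}$ ($k = - \frac{3}{21305 + 3607} = - \frac{3}{24912} = \left(-3\right) \frac{1}{24912} = - \frac{1}{8304} \approx -0.00012042$)
$\left(\left(-10\right)^{3} + k\right) + 17304 = \left(\left(-10\right)^{3} - \frac{1}{8304}\right) + 17304 = \left(-1000 - \frac{1}{8304}\right) + 17304 = - \frac{8304001}{8304} + 17304 = \frac{135388415}{8304}$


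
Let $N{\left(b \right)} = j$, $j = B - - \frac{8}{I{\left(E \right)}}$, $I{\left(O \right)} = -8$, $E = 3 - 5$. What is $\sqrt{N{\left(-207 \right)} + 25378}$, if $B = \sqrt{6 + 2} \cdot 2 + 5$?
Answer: $\sqrt{25382 + 4 \sqrt{2}} \approx 159.33$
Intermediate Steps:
$E = -2$ ($E = 3 - 5 = -2$)
$B = 5 + 4 \sqrt{2}$ ($B = \sqrt{8} \cdot 2 + 5 = 2 \sqrt{2} \cdot 2 + 5 = 4 \sqrt{2} + 5 = 5 + 4 \sqrt{2} \approx 10.657$)
$j = 4 + 4 \sqrt{2}$ ($j = \left(5 + 4 \sqrt{2}\right) - - \frac{8}{-8} = \left(5 + 4 \sqrt{2}\right) - \left(-8\right) \left(- \frac{1}{8}\right) = \left(5 + 4 \sqrt{2}\right) - 1 = 4 + 4 \sqrt{2} \approx 9.6569$)
$N{\left(b \right)} = 4 + 4 \sqrt{2}$
$\sqrt{N{\left(-207 \right)} + 25378} = \sqrt{\left(4 + 4 \sqrt{2}\right) + 25378} = \sqrt{25382 + 4 \sqrt{2}}$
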